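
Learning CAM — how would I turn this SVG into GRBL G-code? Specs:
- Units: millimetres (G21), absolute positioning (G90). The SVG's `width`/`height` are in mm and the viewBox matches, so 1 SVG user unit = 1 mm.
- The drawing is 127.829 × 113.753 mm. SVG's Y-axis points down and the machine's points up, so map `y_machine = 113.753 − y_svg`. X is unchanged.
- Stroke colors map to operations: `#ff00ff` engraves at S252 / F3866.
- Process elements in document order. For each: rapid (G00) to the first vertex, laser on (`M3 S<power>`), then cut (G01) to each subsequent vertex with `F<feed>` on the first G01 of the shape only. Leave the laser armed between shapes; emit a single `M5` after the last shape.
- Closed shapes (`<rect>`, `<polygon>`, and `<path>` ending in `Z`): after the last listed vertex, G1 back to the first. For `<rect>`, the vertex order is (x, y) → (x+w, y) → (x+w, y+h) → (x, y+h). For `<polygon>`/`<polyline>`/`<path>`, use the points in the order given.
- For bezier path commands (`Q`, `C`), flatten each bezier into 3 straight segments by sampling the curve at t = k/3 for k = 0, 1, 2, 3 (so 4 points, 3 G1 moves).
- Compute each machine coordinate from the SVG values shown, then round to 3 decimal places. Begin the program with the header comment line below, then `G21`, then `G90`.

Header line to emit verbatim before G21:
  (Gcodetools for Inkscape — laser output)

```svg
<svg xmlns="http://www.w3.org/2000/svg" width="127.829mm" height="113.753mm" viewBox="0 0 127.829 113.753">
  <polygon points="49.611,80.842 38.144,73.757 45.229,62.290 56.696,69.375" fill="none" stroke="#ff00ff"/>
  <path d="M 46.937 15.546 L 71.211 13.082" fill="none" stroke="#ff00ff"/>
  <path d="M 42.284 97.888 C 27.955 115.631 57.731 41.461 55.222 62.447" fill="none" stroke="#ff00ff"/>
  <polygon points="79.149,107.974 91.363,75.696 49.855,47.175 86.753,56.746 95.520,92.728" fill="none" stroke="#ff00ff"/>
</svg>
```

1 u = 1 mm; y_m = 113.753 − y.

[1] `<polygon>` regular polygon, #ff00ff→engrave S252 F3866: (49.611,32.911) → (38.144,39.996) → (45.229,51.463) → (56.696,44.378) → (49.611,32.911) (closed)

[2] `<path>` line segment, #ff00ff→engrave S252 F3866: (46.937,98.207) → (71.211,100.671)

[3] `<path>` cubic bezier, #ff00ff→engrave S252 F3866: (42.284,15.865) → (39.827,21.831) → (49.799,47.502) → (55.222,51.306)

[4] `<polygon>` closed polygon, #ff00ff→engrave S252 F3866: (79.149,5.779) → (91.363,38.057) → (49.855,66.578) → (86.753,57.007) → (95.520,21.025) → (79.149,5.779) (closed)

(Gcodetools for Inkscape — laser output)
G21
G90
G00 X49.611 Y32.911
M3 S252
G01 X38.144 Y39.996 F3866
G01 X45.229 Y51.463
G01 X56.696 Y44.378
G01 X49.611 Y32.911
G00 X46.937 Y98.207
M3 S252
G01 X71.211 Y100.671 F3866
G00 X42.284 Y15.865
M3 S252
G01 X39.827 Y21.831 F3866
G01 X49.799 Y47.502
G01 X55.222 Y51.306
G00 X79.149 Y5.779
M3 S252
G01 X91.363 Y38.057 F3866
G01 X49.855 Y66.578
G01 X86.753 Y57.007
G01 X95.520 Y21.025
G01 X79.149 Y5.779
M5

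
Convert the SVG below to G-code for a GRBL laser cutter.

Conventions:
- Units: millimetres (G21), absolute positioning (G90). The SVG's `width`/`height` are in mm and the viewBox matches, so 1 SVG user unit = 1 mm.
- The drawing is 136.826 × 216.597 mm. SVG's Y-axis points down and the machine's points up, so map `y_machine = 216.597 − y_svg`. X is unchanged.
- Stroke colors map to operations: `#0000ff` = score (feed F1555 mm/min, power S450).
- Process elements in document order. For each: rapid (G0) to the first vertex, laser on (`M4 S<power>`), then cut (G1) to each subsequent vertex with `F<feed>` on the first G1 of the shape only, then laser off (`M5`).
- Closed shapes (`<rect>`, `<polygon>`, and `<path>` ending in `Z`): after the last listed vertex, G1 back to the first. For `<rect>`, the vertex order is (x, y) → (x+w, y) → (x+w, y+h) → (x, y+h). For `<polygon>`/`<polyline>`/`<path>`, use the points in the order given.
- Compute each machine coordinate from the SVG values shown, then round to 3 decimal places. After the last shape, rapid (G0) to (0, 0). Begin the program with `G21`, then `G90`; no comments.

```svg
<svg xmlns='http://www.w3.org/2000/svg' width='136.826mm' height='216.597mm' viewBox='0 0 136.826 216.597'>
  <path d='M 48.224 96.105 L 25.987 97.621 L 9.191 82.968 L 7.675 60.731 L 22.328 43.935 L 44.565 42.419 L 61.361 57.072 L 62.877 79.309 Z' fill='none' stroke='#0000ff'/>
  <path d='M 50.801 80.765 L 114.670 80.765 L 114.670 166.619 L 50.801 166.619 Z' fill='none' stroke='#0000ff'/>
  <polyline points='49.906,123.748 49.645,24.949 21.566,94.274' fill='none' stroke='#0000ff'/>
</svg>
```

G21
G90
G0 X48.224 Y120.492
M4 S450
G1 X25.987 Y118.976 F1555
G1 X9.191 Y133.629
G1 X7.675 Y155.866
G1 X22.328 Y172.662
G1 X44.565 Y174.178
G1 X61.361 Y159.525
G1 X62.877 Y137.288
G1 X48.224 Y120.492
M5
G0 X50.801 Y135.832
M4 S450
G1 X114.670 Y135.832 F1555
G1 X114.670 Y49.978
G1 X50.801 Y49.978
G1 X50.801 Y135.832
M5
G0 X49.906 Y92.849
M4 S450
G1 X49.645 Y191.648 F1555
G1 X21.566 Y122.323
M5
G0 X0.000 Y0.000

1 u = 1 mm; y_m = 216.597 − y.

[1] `<path>` regular polygon, #0000ff→score S450 F1555: (48.224,120.492) → (25.987,118.976) → (9.191,133.629) → (7.675,155.866) → (22.328,172.662) → (44.565,174.178) → (61.361,159.525) → (62.877,137.288) → (48.224,120.492) (closed)

[2] `<path>` rectangle, #0000ff→score S450 F1555: (50.801,135.832) → (114.670,135.832) → (114.670,49.978) → (50.801,49.978) → (50.801,135.832) (closed)

[3] `<polyline>` open polyline, #0000ff→score S450 F1555: (49.906,92.849) → (49.645,191.648) → (21.566,122.323)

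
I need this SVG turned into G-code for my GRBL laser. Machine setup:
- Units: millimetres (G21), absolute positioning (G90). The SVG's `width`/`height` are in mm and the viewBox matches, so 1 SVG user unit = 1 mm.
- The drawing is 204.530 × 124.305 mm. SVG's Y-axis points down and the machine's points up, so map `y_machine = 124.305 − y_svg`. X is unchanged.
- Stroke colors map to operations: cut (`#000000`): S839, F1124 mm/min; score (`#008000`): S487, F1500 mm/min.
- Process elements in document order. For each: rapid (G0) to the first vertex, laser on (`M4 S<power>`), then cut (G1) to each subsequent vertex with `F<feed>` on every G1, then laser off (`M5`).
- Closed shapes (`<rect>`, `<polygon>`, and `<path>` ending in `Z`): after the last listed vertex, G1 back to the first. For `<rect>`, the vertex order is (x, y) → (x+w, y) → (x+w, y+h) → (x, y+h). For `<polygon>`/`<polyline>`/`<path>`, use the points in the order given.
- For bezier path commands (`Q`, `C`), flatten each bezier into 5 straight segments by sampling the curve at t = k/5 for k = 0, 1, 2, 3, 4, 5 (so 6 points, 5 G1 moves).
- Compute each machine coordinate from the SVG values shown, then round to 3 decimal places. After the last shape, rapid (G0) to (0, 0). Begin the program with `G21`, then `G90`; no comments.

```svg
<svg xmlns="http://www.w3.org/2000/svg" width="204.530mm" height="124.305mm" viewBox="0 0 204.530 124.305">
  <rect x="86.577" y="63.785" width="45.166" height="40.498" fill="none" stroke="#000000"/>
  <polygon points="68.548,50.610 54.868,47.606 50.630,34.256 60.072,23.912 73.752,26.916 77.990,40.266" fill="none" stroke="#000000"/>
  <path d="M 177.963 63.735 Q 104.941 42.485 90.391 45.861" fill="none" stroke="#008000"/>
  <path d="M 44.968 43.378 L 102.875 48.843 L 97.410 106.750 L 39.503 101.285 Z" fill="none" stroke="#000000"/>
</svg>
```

G21
G90
G0 X86.577 Y60.520
M4 S839
G1 X131.743 Y60.520 F1124
G1 X131.743 Y20.022 F1124
G1 X86.577 Y20.022 F1124
G1 X86.577 Y60.520 F1124
M5
G0 X68.548 Y73.695
M4 S839
G1 X54.868 Y76.699 F1124
G1 X50.630 Y90.049 F1124
G1 X60.072 Y100.393 F1124
G1 X73.752 Y97.389 F1124
G1 X77.990 Y84.039 F1124
G1 X68.548 Y73.695 F1124
M5
G0 X177.963 Y60.570
M4 S487
G1 X151.093 Y68.085 F1500
G1 X128.901 Y73.630 F1500
G1 X111.387 Y77.205 F1500
G1 X98.550 Y78.809 F1500
G1 X90.391 Y78.444 F1500
M5
G0 X44.968 Y80.927
M4 S839
G1 X102.875 Y75.462 F1124
G1 X97.410 Y17.555 F1124
G1 X39.503 Y23.020 F1124
G1 X44.968 Y80.927 F1124
M5
G0 X0.000 Y0.000

viewBox `0 0 204.530 124.305` with mm width/height → 1 unit = 1 mm. Flip: y_m = 124.305 − y_svg.

**Shape 1** — `<rect>` rectangle, stroke `#000000` → cut (S839, F1124). Machine vertices: (86.577,60.520) → (131.743,60.520) → (131.743,20.022) → (86.577,20.022) → (86.577,60.520). Closed: final G1 returns to the first vertex.

**Shape 2** — `<polygon>` regular polygon, stroke `#000000` → cut (S839, F1124). Machine vertices: (68.548,73.695) → (54.868,76.699) → (50.630,90.049) → (60.072,100.393) → (73.752,97.389) → (77.990,84.039) → (68.548,73.695). Closed: final G1 returns to the first vertex.

**Shape 3** — `<path>` quadratic bezier, stroke `#008000` → score (S487, F1500). Control points (SVG): P0=(177.963,63.735), P1=(104.941,42.485), P2=(90.391,45.861); sampled at t=k/5. Machine vertices: (177.963,60.570) → (151.093,68.085) → (128.901,73.630) → (111.387,77.205) → (98.550,78.809) → (90.391,78.444). Open path.

**Shape 4** — `<path>` regular polygon, stroke `#000000` → cut (S839, F1124). Machine vertices: (44.968,80.927) → (102.875,75.462) → (97.410,17.555) → (39.503,23.020) → (44.968,80.927). Closed: final G1 returns to the first vertex.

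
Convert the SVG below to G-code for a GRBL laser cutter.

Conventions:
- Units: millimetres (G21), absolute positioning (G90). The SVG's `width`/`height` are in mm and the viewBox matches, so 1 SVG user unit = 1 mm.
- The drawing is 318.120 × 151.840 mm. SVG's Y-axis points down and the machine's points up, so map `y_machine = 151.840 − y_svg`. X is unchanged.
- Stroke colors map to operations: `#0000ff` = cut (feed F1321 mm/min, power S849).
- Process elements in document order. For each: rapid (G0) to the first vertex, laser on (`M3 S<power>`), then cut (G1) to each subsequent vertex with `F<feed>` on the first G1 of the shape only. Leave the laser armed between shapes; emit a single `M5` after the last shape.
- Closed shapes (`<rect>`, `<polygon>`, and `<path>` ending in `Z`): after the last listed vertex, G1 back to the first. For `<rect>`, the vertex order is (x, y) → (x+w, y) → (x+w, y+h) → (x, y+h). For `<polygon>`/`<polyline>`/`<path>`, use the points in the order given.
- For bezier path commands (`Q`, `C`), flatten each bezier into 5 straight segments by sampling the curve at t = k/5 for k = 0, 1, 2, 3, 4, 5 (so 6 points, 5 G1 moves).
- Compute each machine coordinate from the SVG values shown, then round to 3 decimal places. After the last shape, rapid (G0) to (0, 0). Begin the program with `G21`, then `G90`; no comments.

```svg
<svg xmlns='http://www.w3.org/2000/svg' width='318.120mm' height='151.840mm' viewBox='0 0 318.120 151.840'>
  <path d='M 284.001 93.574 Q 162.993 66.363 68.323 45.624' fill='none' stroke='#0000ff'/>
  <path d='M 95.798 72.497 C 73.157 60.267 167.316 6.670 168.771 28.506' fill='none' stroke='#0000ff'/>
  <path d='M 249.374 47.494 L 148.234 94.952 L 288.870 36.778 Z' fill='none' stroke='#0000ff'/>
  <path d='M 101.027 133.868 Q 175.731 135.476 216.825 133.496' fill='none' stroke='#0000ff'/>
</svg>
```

G21
G90
G0 X284.001 Y58.266
M3 S849
G1 X236.651 Y68.892 F1321
G1 X191.409 Y78.999
G1 X148.273 Y88.589
G1 X107.245 Y97.662
G1 X68.323 Y106.216
G0 X95.798 Y79.343
M3 S849
G1 X94.553 Y90.711 F1321
G1 X111.285 Y106.400
G1 X135.935 Y120.805
G1 X158.450 Y128.318
G1 X168.771 Y123.334
G0 X249.374 Y104.346
M3 S849
G1 X148.234 Y56.888 F1321
G1 X288.870 Y115.062
G1 X249.374 Y104.346
G0 X101.027 Y17.972
M3 S849
G1 X129.564 Y17.472 F1321
G1 X155.413 Y17.260
G1 X178.572 Y17.334
G1 X199.043 Y17.696
G1 X216.825 Y18.344
M5
G0 X0.000 Y0.000

Since the viewBox matches the mm dimensions, user units are millimetres directly. The only transform is the Y-flip y_m = 151.840 − y_svg.

Shape 1 is a quadratic bezier drawn with `<path>`. Its stroke #0000ff means cut at S849, F1321. After flipping Y the toolpath is (284.001,58.266) → (236.651,68.892) → (191.409,78.999) → (148.273,88.589) → (107.245,97.662) → (68.323,106.216).

Shape 2 is a cubic bezier drawn with `<path>`. Its stroke #0000ff means cut at S849, F1321. After flipping Y the toolpath is (95.798,79.343) → (94.553,90.711) → (111.285,106.400) → (135.935,120.805) → (158.450,128.318) → (168.771,123.334).

Shape 3 is a closed polygon drawn with `<path>`. Its stroke #0000ff means cut at S849, F1321. After flipping Y the toolpath is (249.374,104.346) → (148.234,56.888) → (288.870,115.062) → (249.374,104.346), returning to the start.

Shape 4 is a quadratic bezier drawn with `<path>`. Its stroke #0000ff means cut at S849, F1321. After flipping Y the toolpath is (101.027,17.972) → (129.564,17.472) → (155.413,17.260) → (178.572,17.334) → (199.043,17.696) → (216.825,18.344).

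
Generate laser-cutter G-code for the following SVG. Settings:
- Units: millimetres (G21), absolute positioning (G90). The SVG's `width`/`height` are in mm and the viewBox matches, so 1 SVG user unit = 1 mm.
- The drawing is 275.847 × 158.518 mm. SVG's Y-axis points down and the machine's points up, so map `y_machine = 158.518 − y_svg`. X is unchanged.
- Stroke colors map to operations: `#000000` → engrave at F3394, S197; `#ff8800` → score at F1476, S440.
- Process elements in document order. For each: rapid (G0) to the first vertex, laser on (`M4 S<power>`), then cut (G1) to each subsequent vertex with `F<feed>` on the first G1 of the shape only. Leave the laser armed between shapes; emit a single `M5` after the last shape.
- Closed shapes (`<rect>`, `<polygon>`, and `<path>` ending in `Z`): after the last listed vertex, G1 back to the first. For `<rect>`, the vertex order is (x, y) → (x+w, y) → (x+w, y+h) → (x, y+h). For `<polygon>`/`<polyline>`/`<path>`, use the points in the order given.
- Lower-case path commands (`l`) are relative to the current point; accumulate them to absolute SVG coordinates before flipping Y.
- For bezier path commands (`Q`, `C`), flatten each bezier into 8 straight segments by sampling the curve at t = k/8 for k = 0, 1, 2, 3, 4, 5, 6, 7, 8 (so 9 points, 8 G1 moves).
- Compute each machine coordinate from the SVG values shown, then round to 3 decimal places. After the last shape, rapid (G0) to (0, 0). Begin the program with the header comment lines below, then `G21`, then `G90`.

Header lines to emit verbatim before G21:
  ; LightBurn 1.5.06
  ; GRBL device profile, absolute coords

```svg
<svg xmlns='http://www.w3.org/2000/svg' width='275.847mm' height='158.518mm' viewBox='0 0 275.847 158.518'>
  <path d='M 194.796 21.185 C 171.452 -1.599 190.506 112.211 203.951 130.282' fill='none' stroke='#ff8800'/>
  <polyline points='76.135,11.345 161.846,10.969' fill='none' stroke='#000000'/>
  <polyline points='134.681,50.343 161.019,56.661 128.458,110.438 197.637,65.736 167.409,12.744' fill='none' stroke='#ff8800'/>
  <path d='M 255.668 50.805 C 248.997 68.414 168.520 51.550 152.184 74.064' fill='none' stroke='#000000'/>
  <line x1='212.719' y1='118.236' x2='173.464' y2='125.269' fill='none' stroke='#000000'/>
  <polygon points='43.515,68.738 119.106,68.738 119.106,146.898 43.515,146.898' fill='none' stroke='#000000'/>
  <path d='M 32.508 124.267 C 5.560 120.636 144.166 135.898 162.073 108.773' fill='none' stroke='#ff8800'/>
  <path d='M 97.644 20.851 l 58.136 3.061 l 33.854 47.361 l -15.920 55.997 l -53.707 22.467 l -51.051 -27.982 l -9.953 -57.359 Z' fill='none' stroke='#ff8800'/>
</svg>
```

viewBox `0 0 275.847 158.518` with mm width/height → 1 unit = 1 mm. Flip: y_m = 158.518 − y_svg.

**Shape 1** — `<path>` cubic bezier, stroke `#ff8800` → score (S440, F1476). Control points (SVG): P0=(194.796,21.185), P1=(171.452,-1.599), P2=(190.506,112.211), P3=(203.951,130.282); sampled at t=k/8. Machine vertices: (194.796,137.333) → (187.936,139.928) → (184.488,132.440) → (183.889,117.591) → (185.578,98.105) → (188.991,76.704) → (193.566,56.110) → (198.740,39.047) → (203.951,28.236). Open path.

**Shape 2** — `<polyline>` line segment, stroke `#000000` → engrave (S197, F3394). Machine vertices: (76.135,147.173) → (161.846,147.549). Open path.

**Shape 3** — `<polyline>` open polyline, stroke `#ff8800` → score (S440, F1476). Machine vertices: (134.681,108.175) → (161.019,101.857) → (128.458,48.080) → (197.637,92.782) → (167.409,145.774). Open path.

**Shape 4** — `<path>` cubic bezier, stroke `#000000` → engrave (S197, F3394). Control points (SVG): P0=(255.668,50.805), P1=(248.997,68.414), P2=(168.520,51.550), P3=(152.184,74.064); sampled at t=k/8. Machine vertices: (255.668,107.713) → (249.976,102.581) → (238.982,99.816) → (224.301,98.552) → (207.550,97.923) → (190.347,97.064) → (174.307,95.110) → (161.047,91.195) → (152.184,84.454). Open path.

**Shape 5** — `<line>` line segment, stroke `#000000` → engrave (S197, F3394). Machine vertices: (212.719,40.282) → (173.464,33.249). Open path.

**Shape 6** — `<polygon>` rectangle, stroke `#000000` → engrave (S197, F3394). Machine vertices: (43.515,89.780) → (119.106,89.780) → (119.106,11.620) → (43.515,11.620) → (43.515,89.780). Closed: final G1 returns to the first vertex.

**Shape 7** — `<path>` cubic bezier, stroke `#ff8800` → score (S440, F1476). Control points (SVG): P0=(32.508,124.267), P1=(5.560,120.636), P2=(144.166,135.898), P3=(162.073,108.773); sampled at t=k/8. Machine vertices: (32.508,34.251) → (29.604,34.847) → (38.866,34.389) → (56.939,33.597) → (80.470,33.188) → (106.103,33.880) → (130.484,36.391) → (150.259,41.440) → (162.073,49.745). Open path.

**Shape 8** — `<path>` regular polygon, stroke `#ff8800` → score (S440, F1476). Machine vertices: (97.644,137.667) → (155.780,134.606) → (189.634,87.245) → (173.714,31.248) → (120.007,8.781) → (68.956,36.763) → (59.003,94.122) → (97.644,137.667). Closed: final G1 returns to the first vertex.

; LightBurn 1.5.06
; GRBL device profile, absolute coords
G21
G90
G0 X194.796 Y137.333
M4 S440
G1 X187.936 Y139.928 F1476
G1 X184.488 Y132.440
G1 X183.889 Y117.591
G1 X185.578 Y98.105
G1 X188.991 Y76.704
G1 X193.566 Y56.110
G1 X198.740 Y39.047
G1 X203.951 Y28.236
G0 X76.135 Y147.173
M4 S197
G1 X161.846 Y147.549 F3394
G0 X134.681 Y108.175
M4 S440
G1 X161.019 Y101.857 F1476
G1 X128.458 Y48.080
G1 X197.637 Y92.782
G1 X167.409 Y145.774
G0 X255.668 Y107.713
M4 S197
G1 X249.976 Y102.581 F3394
G1 X238.982 Y99.816
G1 X224.301 Y98.552
G1 X207.550 Y97.923
G1 X190.347 Y97.064
G1 X174.307 Y95.110
G1 X161.047 Y91.195
G1 X152.184 Y84.454
G0 X212.719 Y40.282
M4 S197
G1 X173.464 Y33.249 F3394
G0 X43.515 Y89.780
M4 S197
G1 X119.106 Y89.780 F3394
G1 X119.106 Y11.620
G1 X43.515 Y11.620
G1 X43.515 Y89.780
G0 X32.508 Y34.251
M4 S440
G1 X29.604 Y34.847 F1476
G1 X38.866 Y34.389
G1 X56.939 Y33.597
G1 X80.470 Y33.188
G1 X106.103 Y33.880
G1 X130.484 Y36.391
G1 X150.259 Y41.440
G1 X162.073 Y49.745
G0 X97.644 Y137.667
M4 S440
G1 X155.780 Y134.606 F1476
G1 X189.634 Y87.245
G1 X173.714 Y31.248
G1 X120.007 Y8.781
G1 X68.956 Y36.763
G1 X59.003 Y94.122
G1 X97.644 Y137.667
M5
G0 X0.000 Y0.000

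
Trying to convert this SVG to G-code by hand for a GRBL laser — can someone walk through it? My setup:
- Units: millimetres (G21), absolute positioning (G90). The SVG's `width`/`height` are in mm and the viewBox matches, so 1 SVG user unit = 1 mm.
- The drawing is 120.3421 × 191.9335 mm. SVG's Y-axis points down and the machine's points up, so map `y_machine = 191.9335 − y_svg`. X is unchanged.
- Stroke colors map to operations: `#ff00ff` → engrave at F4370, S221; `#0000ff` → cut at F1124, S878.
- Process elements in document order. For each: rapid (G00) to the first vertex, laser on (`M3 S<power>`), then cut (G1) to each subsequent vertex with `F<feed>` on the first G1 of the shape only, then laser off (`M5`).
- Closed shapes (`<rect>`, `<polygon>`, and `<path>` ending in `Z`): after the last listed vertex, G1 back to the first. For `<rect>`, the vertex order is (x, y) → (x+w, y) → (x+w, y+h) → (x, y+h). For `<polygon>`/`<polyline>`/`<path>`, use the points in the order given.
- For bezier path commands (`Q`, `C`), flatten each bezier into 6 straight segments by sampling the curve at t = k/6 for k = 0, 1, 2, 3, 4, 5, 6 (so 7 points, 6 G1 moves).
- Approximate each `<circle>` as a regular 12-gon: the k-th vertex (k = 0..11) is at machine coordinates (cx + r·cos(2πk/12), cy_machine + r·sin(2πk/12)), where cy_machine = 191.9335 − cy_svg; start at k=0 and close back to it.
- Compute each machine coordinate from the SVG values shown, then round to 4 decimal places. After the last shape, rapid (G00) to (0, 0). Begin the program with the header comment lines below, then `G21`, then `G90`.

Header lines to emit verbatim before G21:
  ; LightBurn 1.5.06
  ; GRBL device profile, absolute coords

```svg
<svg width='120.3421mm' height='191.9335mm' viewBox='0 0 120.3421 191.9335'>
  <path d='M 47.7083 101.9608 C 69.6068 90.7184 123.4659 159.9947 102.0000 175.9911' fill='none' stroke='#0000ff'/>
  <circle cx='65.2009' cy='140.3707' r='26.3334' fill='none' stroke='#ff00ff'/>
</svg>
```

viewBox `0 0 120.3421 191.9335` with mm width/height → 1 unit = 1 mm. Flip: y_m = 191.9335 − y_svg.

**Shape 1** — `<path>` cubic bezier, stroke `#0000ff` → cut (S878, F1124). Control points (SVG): P0=(47.7083,101.9608), P1=(69.6068,90.7184), P2=(123.4659,159.9947), P3=(102.0000,175.9911); sampled at t=k/6. Machine vertices: (47.7083,89.9727) → (60.8242,89.5034) → (76.2868,79.3310) → (91.1158,63.1721) → (102.3311,44.7433) → (106.9526,27.7612) → (102.0000,15.9424). Open path.

**Shape 2** — `<circle>` circle, stroke `#ff00ff` → engrave (S221, F4370). Machine vertices: (91.5343,51.5628) → (88.0063,64.7295) → (78.3676,74.3682) → (65.2009,77.8962) → (52.0342,74.3682) → (42.3955,64.7295) → (38.8675,51.5628) → (42.3955,38.3961) → (52.0342,28.7574) → (65.2009,25.2294) → (78.3676,28.7574) → (88.0063,38.3961) → (91.5343,51.5628). Closed: final G1 returns to the first vertex.

; LightBurn 1.5.06
; GRBL device profile, absolute coords
G21
G90
G00 X47.7083 Y89.9727
M3 S878
G1 X60.8242 Y89.5034 F1124
G1 X76.2868 Y79.3310
G1 X91.1158 Y63.1721
G1 X102.3311 Y44.7433
G1 X106.9526 Y27.7612
G1 X102.0000 Y15.9424
M5
G00 X91.5343 Y51.5628
M3 S221
G1 X88.0063 Y64.7295 F4370
G1 X78.3676 Y74.3682
G1 X65.2009 Y77.8962
G1 X52.0342 Y74.3682
G1 X42.3955 Y64.7295
G1 X38.8675 Y51.5628
G1 X42.3955 Y38.3961
G1 X52.0342 Y28.7574
G1 X65.2009 Y25.2294
G1 X78.3676 Y28.7574
G1 X88.0063 Y38.3961
G1 X91.5343 Y51.5628
M5
G00 X0.0000 Y0.0000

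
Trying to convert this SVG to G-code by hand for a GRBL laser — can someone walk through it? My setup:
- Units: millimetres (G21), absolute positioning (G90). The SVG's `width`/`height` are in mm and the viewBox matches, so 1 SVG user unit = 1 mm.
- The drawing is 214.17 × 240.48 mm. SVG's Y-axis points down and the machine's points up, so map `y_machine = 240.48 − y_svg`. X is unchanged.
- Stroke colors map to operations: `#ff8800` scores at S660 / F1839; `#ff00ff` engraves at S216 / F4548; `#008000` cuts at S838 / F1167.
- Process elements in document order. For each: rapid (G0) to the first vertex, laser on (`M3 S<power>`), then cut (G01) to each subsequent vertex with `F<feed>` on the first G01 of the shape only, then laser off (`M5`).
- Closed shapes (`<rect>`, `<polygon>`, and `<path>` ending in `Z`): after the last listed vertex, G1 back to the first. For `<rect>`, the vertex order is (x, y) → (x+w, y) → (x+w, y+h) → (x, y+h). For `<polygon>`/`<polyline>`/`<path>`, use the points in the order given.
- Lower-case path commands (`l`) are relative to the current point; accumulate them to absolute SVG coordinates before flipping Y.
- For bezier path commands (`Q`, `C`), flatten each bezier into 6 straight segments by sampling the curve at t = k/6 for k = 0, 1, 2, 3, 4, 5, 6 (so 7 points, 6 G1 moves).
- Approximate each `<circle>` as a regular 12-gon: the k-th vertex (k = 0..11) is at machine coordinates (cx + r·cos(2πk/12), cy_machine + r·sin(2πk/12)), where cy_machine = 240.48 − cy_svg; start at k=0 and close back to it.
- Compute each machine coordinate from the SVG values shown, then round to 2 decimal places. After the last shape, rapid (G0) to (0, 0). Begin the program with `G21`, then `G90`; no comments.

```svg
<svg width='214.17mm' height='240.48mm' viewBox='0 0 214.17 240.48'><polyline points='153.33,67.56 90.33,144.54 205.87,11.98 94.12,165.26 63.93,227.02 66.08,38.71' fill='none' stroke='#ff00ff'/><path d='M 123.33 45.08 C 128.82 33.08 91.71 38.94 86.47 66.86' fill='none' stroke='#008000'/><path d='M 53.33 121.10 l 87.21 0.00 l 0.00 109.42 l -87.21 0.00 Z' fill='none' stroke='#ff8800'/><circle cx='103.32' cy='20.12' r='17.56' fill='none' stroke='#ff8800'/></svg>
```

G21
G90
G0 X153.33 Y172.92
M3 S216
G01 X90.33 Y95.94 F4548
G01 X205.87 Y228.50
G01 X94.12 Y75.22
G01 X63.93 Y13.46
G01 X66.08 Y201.77
M5
G0 X123.33 Y195.40
M3 S838
G01 X122.87 Y199.89 F1167
G01 X117.38 Y201.29
G01 X108.92 Y199.48
G01 X99.58 Y194.34
G01 X91.40 Y185.76
G01 X86.47 Y173.62
M5
G0 X53.33 Y119.38
M3 S660
G01 X140.54 Y119.38 F1839
G01 X140.54 Y9.96
G01 X53.33 Y9.96
G01 X53.33 Y119.38
M5
G0 X120.88 Y220.36
M3 S660
G01 X118.53 Y229.14 F1839
G01 X112.10 Y235.57
G01 X103.32 Y237.92
G01 X94.54 Y235.57
G01 X88.11 Y229.14
G01 X85.76 Y220.36
G01 X88.11 Y211.58
G01 X94.54 Y205.15
G01 X103.32 Y202.80
G01 X112.10 Y205.15
G01 X118.53 Y211.58
G01 X120.88 Y220.36
M5
G0 X0.00 Y0.00

viewBox `0 0 214.17 240.48` with mm width/height → 1 unit = 1 mm. Flip: y_m = 240.48 − y_svg.

**Shape 1** — `<polyline>` open polyline, stroke `#ff00ff` → engrave (S216, F4548). Machine vertices: (153.33,172.92) → (90.33,95.94) → (205.87,228.50) → (94.12,75.22) → (63.93,13.46) → (66.08,201.77). Open path.

**Shape 2** — `<path>` cubic bezier, stroke `#008000` → cut (S838, F1167). Control points (SVG): P0=(123.33,45.08), P1=(128.82,33.08), P2=(91.71,38.94), P3=(86.47,66.86); sampled at t=k/6. Machine vertices: (123.33,195.40) → (122.87,199.89) → (117.38,201.29) → (108.92,199.48) → (99.58,194.34) → (91.40,185.76) → (86.47,173.62). Open path.

**Shape 3** — `<path>` rectangle, stroke `#ff8800` → score (S660, F1839). Machine vertices: (53.33,119.38) → (140.54,119.38) → (140.54,9.96) → (53.33,9.96) → (53.33,119.38). Closed: final G1 returns to the first vertex.

**Shape 4** — `<circle>` circle, stroke `#ff8800` → score (S660, F1839). Machine vertices: (120.88,220.36) → (118.53,229.14) → (112.10,235.57) → (103.32,237.92) → (94.54,235.57) → (88.11,229.14) → (85.76,220.36) → (88.11,211.58) → (94.54,205.15) → (103.32,202.80) → (112.10,205.15) → (118.53,211.58) → (120.88,220.36). Closed: final G1 returns to the first vertex.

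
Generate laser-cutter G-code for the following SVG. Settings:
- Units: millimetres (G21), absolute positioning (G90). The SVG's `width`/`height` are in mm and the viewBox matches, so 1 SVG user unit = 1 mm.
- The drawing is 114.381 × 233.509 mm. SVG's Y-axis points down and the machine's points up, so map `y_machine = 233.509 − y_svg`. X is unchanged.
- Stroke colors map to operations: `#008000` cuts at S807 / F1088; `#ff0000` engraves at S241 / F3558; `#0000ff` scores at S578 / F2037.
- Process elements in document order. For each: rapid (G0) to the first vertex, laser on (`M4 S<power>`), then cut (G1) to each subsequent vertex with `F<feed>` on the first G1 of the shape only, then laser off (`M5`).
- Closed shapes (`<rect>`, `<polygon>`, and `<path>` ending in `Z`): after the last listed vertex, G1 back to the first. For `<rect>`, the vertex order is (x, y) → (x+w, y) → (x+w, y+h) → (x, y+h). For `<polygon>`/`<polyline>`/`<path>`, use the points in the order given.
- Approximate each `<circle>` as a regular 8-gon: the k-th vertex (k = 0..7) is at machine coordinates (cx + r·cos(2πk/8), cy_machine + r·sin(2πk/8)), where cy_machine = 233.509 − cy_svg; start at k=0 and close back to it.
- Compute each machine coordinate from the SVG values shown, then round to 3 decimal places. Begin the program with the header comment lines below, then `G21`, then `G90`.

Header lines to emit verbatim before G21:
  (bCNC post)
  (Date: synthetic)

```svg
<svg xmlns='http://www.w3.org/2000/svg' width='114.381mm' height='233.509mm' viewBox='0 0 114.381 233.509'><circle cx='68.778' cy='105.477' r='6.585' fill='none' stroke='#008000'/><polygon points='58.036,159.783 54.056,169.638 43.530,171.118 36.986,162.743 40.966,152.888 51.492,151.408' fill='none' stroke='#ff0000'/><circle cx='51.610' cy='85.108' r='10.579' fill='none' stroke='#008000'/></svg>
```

(bCNC post)
(Date: synthetic)
G21
G90
G0 X75.363 Y128.032
M4 S807
G1 X73.434 Y132.688 F1088
G1 X68.778 Y134.617
G1 X64.122 Y132.688
G1 X62.193 Y128.032
G1 X64.122 Y123.376
G1 X68.778 Y121.447
G1 X73.434 Y123.376
G1 X75.363 Y128.032
M5
G0 X58.036 Y73.726
M4 S241
G1 X54.056 Y63.871 F3558
G1 X43.530 Y62.391
G1 X36.986 Y70.766
G1 X40.966 Y80.621
G1 X51.492 Y82.101
G1 X58.036 Y73.726
M5
G0 X62.189 Y148.401
M4 S807
G1 X59.090 Y155.881 F1088
G1 X51.610 Y158.980
G1 X44.130 Y155.881
G1 X41.031 Y148.401
G1 X44.130 Y140.921
G1 X51.610 Y137.822
G1 X59.090 Y140.921
G1 X62.189 Y148.401
M5

1 u = 1 mm; y_m = 233.509 − y.

[1] `<circle>` circle, #008000→cut S807 F1088: (75.363,128.032) → (73.434,132.688) → (68.778,134.617) → (64.122,132.688) → (62.193,128.032) → (64.122,123.376) → (68.778,121.447) → (73.434,123.376) → (75.363,128.032) (closed)

[2] `<polygon>` regular polygon, #ff0000→engrave S241 F3558: (58.036,73.726) → (54.056,63.871) → (43.530,62.391) → (36.986,70.766) → (40.966,80.621) → (51.492,82.101) → (58.036,73.726) (closed)

[3] `<circle>` circle, #008000→cut S807 F1088: (62.189,148.401) → (59.090,155.881) → (51.610,158.980) → (44.130,155.881) → (41.031,148.401) → (44.130,140.921) → (51.610,137.822) → (59.090,140.921) → (62.189,148.401) (closed)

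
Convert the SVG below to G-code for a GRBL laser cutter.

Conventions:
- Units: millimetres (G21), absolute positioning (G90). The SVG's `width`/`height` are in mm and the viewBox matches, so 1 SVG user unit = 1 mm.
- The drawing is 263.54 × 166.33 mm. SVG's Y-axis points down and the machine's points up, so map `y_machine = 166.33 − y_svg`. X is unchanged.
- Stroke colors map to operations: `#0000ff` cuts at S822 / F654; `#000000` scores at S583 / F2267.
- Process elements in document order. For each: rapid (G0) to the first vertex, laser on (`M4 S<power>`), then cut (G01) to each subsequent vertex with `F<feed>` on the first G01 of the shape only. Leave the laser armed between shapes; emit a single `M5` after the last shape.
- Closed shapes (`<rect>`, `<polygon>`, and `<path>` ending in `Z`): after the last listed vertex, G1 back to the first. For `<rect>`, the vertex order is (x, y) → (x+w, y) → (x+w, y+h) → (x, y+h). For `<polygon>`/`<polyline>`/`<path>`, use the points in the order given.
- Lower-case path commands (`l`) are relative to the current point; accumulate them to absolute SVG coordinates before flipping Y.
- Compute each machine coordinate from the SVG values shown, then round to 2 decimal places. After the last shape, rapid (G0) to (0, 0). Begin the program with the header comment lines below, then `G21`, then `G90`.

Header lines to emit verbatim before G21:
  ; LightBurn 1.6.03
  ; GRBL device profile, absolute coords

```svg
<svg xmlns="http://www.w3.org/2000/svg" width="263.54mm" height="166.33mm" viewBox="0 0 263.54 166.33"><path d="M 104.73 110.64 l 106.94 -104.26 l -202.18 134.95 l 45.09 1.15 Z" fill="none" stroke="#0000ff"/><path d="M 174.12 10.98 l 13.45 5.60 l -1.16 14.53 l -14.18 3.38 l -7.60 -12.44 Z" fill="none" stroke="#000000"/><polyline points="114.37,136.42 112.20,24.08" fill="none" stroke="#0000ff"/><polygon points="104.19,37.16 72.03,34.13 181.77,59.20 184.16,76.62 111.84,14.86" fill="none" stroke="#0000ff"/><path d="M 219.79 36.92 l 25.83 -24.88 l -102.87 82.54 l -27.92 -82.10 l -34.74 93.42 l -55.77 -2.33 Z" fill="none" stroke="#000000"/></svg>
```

; LightBurn 1.6.03
; GRBL device profile, absolute coords
G21
G90
G0 X104.73 Y55.69
M4 S822
G01 X211.67 Y159.95 F654
G01 X9.49 Y25.00
G01 X54.58 Y23.85
G01 X104.73 Y55.69
G0 X174.12 Y155.35
M4 S583
G01 X187.57 Y149.75 F2267
G01 X186.41 Y135.22
G01 X172.23 Y131.84
G01 X164.63 Y144.28
G01 X174.12 Y155.35
G0 X114.37 Y29.91
M4 S822
G01 X112.20 Y142.25 F654
G0 X104.19 Y129.17
M4 S822
G01 X72.03 Y132.20 F654
G01 X181.77 Y107.13
G01 X184.16 Y89.71
G01 X111.84 Y151.47
G01 X104.19 Y129.17
G0 X219.79 Y129.41
M4 S583
G01 X245.62 Y154.29 F2267
G01 X142.75 Y71.75
G01 X114.83 Y153.85
G01 X80.09 Y60.43
G01 X24.32 Y62.76
G01 X219.79 Y129.41
M5
G0 X0.00 Y0.00

Since the viewBox matches the mm dimensions, user units are millimetres directly. The only transform is the Y-flip y_m = 166.33 − y_svg.

Shape 1 is a closed polygon drawn with `<path>`. Its stroke #0000ff means cut at S822, F654. After flipping Y the toolpath is (104.73,55.69) → (211.67,159.95) → (9.49,25.00) → (54.58,23.85) → (104.73,55.69), returning to the start.

Shape 2 is a regular polygon drawn with `<path>`. Its stroke #000000 means score at S583, F2267. After flipping Y the toolpath is (174.12,155.35) → (187.57,149.75) → (186.41,135.22) → (172.23,131.84) → (164.63,144.28) → (174.12,155.35), returning to the start.

Shape 3 is a line segment drawn with `<polyline>`. Its stroke #0000ff means cut at S822, F654. After flipping Y the toolpath is (114.37,29.91) → (112.20,142.25).

Shape 4 is a closed polygon drawn with `<polygon>`. Its stroke #0000ff means cut at S822, F654. After flipping Y the toolpath is (104.19,129.17) → (72.03,132.20) → (181.77,107.13) → (184.16,89.71) → (111.84,151.47) → (104.19,129.17), returning to the start.

Shape 5 is a closed polygon drawn with `<path>`. Its stroke #000000 means score at S583, F2267. After flipping Y the toolpath is (219.79,129.41) → (245.62,154.29) → (142.75,71.75) → (114.83,153.85) → (80.09,60.43) → (24.32,62.76) → (219.79,129.41), returning to the start.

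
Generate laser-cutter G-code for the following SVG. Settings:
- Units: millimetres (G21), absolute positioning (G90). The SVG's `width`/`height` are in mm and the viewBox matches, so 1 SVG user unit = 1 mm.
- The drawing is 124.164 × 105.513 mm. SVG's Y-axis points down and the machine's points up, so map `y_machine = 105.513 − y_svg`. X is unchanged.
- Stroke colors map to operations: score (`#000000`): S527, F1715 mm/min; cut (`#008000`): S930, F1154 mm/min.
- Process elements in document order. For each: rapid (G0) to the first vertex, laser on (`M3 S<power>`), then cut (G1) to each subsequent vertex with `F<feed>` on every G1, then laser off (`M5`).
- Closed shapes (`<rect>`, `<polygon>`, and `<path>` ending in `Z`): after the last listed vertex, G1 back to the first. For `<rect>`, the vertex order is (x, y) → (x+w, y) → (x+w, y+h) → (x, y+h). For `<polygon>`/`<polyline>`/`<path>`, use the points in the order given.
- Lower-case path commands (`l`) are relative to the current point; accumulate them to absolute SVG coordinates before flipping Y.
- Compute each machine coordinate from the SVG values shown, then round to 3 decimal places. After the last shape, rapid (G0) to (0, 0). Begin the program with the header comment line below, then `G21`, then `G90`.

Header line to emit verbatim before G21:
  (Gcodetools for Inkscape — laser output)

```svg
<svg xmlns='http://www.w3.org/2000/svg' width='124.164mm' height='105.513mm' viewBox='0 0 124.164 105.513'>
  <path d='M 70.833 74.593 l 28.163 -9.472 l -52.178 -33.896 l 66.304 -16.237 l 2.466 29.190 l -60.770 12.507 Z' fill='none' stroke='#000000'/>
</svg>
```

1 u = 1 mm; y_m = 105.513 − y.

[1] `<path>` closed polygon, #000000→score S527 F1715: (70.833,30.920) → (98.996,40.392) → (46.818,74.288) → (113.122,90.525) → (115.588,61.335) → (54.818,48.828) → (70.833,30.920) (closed)

(Gcodetools for Inkscape — laser output)
G21
G90
G0 X70.833 Y30.920
M3 S527
G1 X98.996 Y40.392 F1715
G1 X46.818 Y74.288 F1715
G1 X113.122 Y90.525 F1715
G1 X115.588 Y61.335 F1715
G1 X54.818 Y48.828 F1715
G1 X70.833 Y30.920 F1715
M5
G0 X0.000 Y0.000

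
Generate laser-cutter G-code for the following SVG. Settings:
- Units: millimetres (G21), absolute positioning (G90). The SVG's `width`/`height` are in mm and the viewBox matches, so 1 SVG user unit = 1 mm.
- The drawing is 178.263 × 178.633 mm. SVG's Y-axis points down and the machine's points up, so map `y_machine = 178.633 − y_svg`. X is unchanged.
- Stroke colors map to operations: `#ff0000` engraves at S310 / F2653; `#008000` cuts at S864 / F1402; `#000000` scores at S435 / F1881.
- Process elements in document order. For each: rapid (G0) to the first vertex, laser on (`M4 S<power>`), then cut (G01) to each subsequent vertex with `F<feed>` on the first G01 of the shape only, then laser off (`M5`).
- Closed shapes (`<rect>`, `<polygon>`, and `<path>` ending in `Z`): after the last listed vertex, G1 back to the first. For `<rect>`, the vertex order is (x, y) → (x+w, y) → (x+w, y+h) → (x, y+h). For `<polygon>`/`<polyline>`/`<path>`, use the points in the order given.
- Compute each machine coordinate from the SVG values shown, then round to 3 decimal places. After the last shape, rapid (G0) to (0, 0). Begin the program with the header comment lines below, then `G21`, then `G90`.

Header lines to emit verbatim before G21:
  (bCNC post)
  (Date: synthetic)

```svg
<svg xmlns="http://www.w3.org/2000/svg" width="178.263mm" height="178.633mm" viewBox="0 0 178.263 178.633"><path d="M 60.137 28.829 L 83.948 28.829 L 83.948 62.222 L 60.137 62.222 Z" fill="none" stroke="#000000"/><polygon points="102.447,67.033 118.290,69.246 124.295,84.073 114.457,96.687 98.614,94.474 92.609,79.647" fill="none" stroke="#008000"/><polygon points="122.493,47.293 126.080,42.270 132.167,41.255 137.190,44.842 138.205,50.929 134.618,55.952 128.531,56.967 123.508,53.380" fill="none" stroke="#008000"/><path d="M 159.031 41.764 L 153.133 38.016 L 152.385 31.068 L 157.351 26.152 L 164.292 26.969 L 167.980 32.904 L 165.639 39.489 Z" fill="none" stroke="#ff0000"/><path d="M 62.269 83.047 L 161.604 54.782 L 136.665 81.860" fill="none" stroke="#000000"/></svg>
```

Since the viewBox matches the mm dimensions, user units are millimetres directly. The only transform is the Y-flip y_m = 178.633 − y_svg.

Shape 1 is a rectangle drawn with `<path>`. Its stroke #000000 means score at S435, F1881. After flipping Y the toolpath is (60.137,149.804) → (83.948,149.804) → (83.948,116.411) → (60.137,116.411) → (60.137,149.804), returning to the start.

Shape 2 is a regular polygon drawn with `<polygon>`. Its stroke #008000 means cut at S864, F1402. After flipping Y the toolpath is (102.447,111.600) → (118.290,109.387) → (124.295,94.560) → (114.457,81.946) → (98.614,84.159) → (92.609,98.986) → (102.447,111.600), returning to the start.

Shape 3 is a regular polygon drawn with `<polygon>`. Its stroke #008000 means cut at S864, F1402. After flipping Y the toolpath is (122.493,131.340) → (126.080,136.363) → (132.167,137.378) → (137.190,133.791) → (138.205,127.704) → (134.618,122.681) → (128.531,121.666) → (123.508,125.253) → (122.493,131.340), returning to the start.

Shape 4 is a regular polygon drawn with `<path>`. Its stroke #ff0000 means engrave at S310, F2653. After flipping Y the toolpath is (159.031,136.869) → (153.133,140.617) → (152.385,147.565) → (157.351,152.481) → (164.292,151.664) → (167.980,145.729) → (165.639,139.144) → (159.031,136.869), returning to the start.

Shape 5 is a open polyline drawn with `<path>`. Its stroke #000000 means score at S435, F1881. After flipping Y the toolpath is (62.269,95.586) → (161.604,123.851) → (136.665,96.773).

(bCNC post)
(Date: synthetic)
G21
G90
G0 X60.137 Y149.804
M4 S435
G01 X83.948 Y149.804 F1881
G01 X83.948 Y116.411
G01 X60.137 Y116.411
G01 X60.137 Y149.804
M5
G0 X102.447 Y111.600
M4 S864
G01 X118.290 Y109.387 F1402
G01 X124.295 Y94.560
G01 X114.457 Y81.946
G01 X98.614 Y84.159
G01 X92.609 Y98.986
G01 X102.447 Y111.600
M5
G0 X122.493 Y131.340
M4 S864
G01 X126.080 Y136.363 F1402
G01 X132.167 Y137.378
G01 X137.190 Y133.791
G01 X138.205 Y127.704
G01 X134.618 Y122.681
G01 X128.531 Y121.666
G01 X123.508 Y125.253
G01 X122.493 Y131.340
M5
G0 X159.031 Y136.869
M4 S310
G01 X153.133 Y140.617 F2653
G01 X152.385 Y147.565
G01 X157.351 Y152.481
G01 X164.292 Y151.664
G01 X167.980 Y145.729
G01 X165.639 Y139.144
G01 X159.031 Y136.869
M5
G0 X62.269 Y95.586
M4 S435
G01 X161.604 Y123.851 F1881
G01 X136.665 Y96.773
M5
G0 X0.000 Y0.000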